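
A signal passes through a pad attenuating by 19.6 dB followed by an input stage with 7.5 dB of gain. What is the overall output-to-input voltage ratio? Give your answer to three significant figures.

0.248

Net gain = (−19.6) + 7.5 = -12.1 dB.
Voltage ratio = 10^(-12.1/20) = 0.248.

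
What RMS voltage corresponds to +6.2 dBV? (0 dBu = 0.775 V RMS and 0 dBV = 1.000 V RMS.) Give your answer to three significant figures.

V = 1.000 V × 10^(+6.2/20).
= 1.000 × 2.042 = 2.04 V.

2.04 V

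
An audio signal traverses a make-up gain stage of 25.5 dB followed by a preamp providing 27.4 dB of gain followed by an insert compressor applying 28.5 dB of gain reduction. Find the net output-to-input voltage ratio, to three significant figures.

Net gain = 25.5 + 27.4 + (−28.5) = 24.4 dB.
Voltage ratio = 10^(24.4/20) = 16.6.

16.6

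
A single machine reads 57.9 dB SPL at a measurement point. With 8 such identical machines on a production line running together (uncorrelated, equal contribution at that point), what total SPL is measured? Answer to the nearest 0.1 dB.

8 equal incoherent sources raise the level by 10·log₁₀(8) = 9.03 dB.
L_total = 57.9 + 9.03 = 66.9 dB SPL.

66.9 dB SPL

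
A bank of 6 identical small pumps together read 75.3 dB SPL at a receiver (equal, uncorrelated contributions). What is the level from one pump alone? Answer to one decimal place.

6 equal incoherent sources add 10·log₁₀(6) = 7.78 dB over one source.
L_one = 75.3 − 7.78 = 67.5 dB SPL.

67.5 dB SPL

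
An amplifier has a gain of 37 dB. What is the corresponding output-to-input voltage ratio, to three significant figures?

70.8

Voltage ratio = 10^(dB/20).
10^(37/20) = 10^(1.850) = 70.8.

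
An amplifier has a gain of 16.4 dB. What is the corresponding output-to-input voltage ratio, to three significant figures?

6.61

Voltage ratio = 10^(dB/20).
10^(16.4/20) = 10^(0.8200) = 6.61.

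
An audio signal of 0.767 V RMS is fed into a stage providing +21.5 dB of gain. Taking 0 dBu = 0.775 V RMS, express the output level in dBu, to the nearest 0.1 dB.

+21.4 dBu

Input level: 20·log₁₀(0.767/0.775) = -0.09 dBu.
Output: -0.09 + 21.5 = +21.4 dBu.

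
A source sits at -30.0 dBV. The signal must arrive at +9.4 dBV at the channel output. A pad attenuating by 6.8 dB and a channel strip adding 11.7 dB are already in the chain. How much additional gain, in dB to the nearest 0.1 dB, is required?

34.5 dB

The required make-up gain is the shortfall in the dB sum.
G = +9.4 − (-30.0) + 6.8 − 11.7 = 34.5 dB.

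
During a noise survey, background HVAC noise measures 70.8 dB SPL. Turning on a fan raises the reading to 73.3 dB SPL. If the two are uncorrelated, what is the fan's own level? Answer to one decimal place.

69.7 dB SPL

Subtract intensities: L_src = 10·log₁₀(10^(L_total/10) − 10^(L_bg/10)).
L_src = 10·log₁₀(10^(73.3/10) − 10^(70.8/10)) = 10·log₁₀(9357000) = 69.7 dB SPL.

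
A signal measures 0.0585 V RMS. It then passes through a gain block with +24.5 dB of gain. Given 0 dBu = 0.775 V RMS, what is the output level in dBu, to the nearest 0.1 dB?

Input level: 20·log₁₀(0.0585/0.775) = -22.44 dBu.
Output: -22.44 + 24.5 = +2.1 dBu.

+2.1 dBu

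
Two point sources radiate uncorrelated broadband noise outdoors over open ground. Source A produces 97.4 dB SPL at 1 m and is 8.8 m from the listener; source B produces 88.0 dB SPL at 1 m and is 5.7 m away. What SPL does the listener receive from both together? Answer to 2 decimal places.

79.56 dB SPL

At the listener: L_A = 97.4 − 20·log₁₀(8.8) = 78.510 dB; L_B = 88.0 − 20·log₁₀(5.7) = 72.883 dB.
Combined: 10·log₁₀(10^(78.510/10)+10^(72.883/10)) = 79.56 dB SPL.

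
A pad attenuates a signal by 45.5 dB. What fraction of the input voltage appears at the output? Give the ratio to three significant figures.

Voltage ratio = 10^(dB/20).
10^(-45.5/20) = 10^(-2.275) = 0.00531.

0.00531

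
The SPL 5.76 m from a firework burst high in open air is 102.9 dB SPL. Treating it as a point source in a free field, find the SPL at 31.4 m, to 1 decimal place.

For a point source in a free field, ΔL = −20·log₁₀(d₂/d₁).
ΔL = −20·log₁₀(31.4/5.76) = -14.73 dB, so L₂ = 102.9 + (-14.73) = 88.2 dB SPL.

88.2 dB SPL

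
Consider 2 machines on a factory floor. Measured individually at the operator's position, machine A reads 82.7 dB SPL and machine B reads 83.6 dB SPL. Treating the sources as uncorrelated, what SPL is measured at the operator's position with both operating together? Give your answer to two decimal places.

86.18 dB SPL

Add the sources as powers (linear), then convert back to dB:
L_total = 10·log₁₀(10^(82.7/10) + 10^(83.6/10)) = 10·log₁₀(415300000) = 86.18 dB SPL.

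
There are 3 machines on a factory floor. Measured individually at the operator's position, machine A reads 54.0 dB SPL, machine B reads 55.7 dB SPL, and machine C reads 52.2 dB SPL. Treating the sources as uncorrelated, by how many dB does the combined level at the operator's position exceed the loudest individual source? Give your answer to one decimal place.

Uncorrelated sources add in intensity (power), not in dB.
L_total = 10·log₁₀(10^(54.0/10) + 10^(55.7/10) + 10^(52.2/10)) = 58.97 dB SPL.
Excess over the loudest (55.7 dB): 58.97 − 55.7 = 3.3 dB.

3.3 dB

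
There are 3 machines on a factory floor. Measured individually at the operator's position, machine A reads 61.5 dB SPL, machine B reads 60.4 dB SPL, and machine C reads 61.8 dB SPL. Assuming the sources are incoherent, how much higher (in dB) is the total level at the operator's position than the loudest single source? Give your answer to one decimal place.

Incoherent sources sum as intensities:
L_total = 10·log₁₀(10^(61.5/10) + 10^(60.4/10) + 10^(61.8/10)) = 66.05 dB SPL.
Excess over the loudest (61.8 dB): 66.05 − 61.8 = 4.2 dB.

4.2 dB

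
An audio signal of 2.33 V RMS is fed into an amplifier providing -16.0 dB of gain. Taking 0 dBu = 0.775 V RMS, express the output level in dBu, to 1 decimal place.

Input level: 20·log₁₀(2.33/0.775) = 9.56 dBu.
Output: 9.56 − 16.0 = -6.4 dBu.

-6.4 dBu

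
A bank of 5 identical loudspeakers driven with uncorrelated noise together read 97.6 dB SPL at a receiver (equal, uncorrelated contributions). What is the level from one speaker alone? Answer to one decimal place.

5 equal incoherent sources add 10·log₁₀(5) = 6.99 dB over one source.
L_one = 97.6 − 6.99 = 90.6 dB SPL.

90.6 dB SPL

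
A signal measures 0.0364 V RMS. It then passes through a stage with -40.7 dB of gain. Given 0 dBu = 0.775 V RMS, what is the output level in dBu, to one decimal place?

-67.3 dBu

Input level: 20·log₁₀(0.0364/0.775) = -26.56 dBu.
Output: -26.56 − 40.7 = -67.3 dBu.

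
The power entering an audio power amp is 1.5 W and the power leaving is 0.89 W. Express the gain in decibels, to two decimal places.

-2.27 dB

Power ratio → dB uses the 10·log₁₀ form:
10·log₁₀(0.89/1.5) = 10·log₁₀(0.5933) = -2.27 dB.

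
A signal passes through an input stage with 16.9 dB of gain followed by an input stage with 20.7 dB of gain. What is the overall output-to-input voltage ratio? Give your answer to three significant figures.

Net gain = 16.9 + 20.7 = 37.6 dB.
Voltage ratio = 10^(37.6/20) = 75.9.

75.9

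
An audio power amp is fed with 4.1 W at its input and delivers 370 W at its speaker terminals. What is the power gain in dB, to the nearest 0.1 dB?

19.6 dB

Power ratio → dB uses the 10·log₁₀ form:
10·log₁₀(370/4.1) = 10·log₁₀(90.24) = 19.6 dB.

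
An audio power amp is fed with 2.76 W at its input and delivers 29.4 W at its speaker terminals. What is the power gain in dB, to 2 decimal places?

For a power ratio, dB = 10·log₁₀(P₂/P₁).
10·log₁₀(29.4/2.76) = 10·log₁₀(10.65) = 10.27 dB.

10.27 dB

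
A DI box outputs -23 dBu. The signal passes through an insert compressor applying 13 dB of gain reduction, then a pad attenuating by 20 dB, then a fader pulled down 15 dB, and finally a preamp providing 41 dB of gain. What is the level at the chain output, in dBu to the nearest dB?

-30 dBu

Cascaded gains and losses add directly in dB.
-23 − 13 − 20 − 15 + 41 = -30 dBu.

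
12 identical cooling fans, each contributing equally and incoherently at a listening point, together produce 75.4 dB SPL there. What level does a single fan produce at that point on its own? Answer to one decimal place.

64.6 dB SPL

12 equal incoherent sources add 10·log₁₀(12) = 10.79 dB over one source.
L_one = 75.4 − 10.79 = 64.6 dB SPL.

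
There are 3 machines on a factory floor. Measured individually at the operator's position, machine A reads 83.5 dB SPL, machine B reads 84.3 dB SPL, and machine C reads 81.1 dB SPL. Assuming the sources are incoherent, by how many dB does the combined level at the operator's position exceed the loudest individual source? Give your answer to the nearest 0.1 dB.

Add the sources as powers (linear), then convert back to dB:
L_total = 10·log₁₀(10^(83.5/10) + 10^(84.3/10) + 10^(81.1/10)) = 87.94 dB SPL.
Excess over the loudest (84.3 dB): 87.94 − 84.3 = 3.6 dB.

3.6 dB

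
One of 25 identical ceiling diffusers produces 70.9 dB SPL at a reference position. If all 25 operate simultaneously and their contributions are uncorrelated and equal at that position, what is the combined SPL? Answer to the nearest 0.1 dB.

84.9 dB SPL

25 equal incoherent sources raise the level by 10·log₁₀(25) = 13.98 dB.
L_total = 70.9 + 13.98 = 84.9 dB SPL.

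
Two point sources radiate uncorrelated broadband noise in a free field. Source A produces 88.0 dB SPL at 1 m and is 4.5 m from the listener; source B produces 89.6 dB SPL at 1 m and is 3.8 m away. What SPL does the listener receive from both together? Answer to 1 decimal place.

At the listener: L_A = 88.0 − 20·log₁₀(4.5) = 74.94 dB; L_B = 89.6 − 20·log₁₀(3.8) = 78.00 dB.
Combined: 10·log₁₀(10^(74.94/10)+10^(78.00/10)) = 79.7 dB SPL.

79.7 dB SPL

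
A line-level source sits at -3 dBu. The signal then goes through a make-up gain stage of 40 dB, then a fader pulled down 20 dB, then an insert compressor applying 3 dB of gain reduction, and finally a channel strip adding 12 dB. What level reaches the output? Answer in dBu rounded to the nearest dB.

In dB, series stages simply add:
-3 + 40 − 20 − 3 + 12 = +26 dBu.

+26 dBu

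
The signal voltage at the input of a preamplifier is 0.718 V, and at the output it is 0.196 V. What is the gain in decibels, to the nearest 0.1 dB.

-11.3 dB

Voltage ratio → dB uses the 20·log₁₀ form:
20·log₁₀(0.196/0.718) = 20·log₁₀(0.2730) = -11.3 dB.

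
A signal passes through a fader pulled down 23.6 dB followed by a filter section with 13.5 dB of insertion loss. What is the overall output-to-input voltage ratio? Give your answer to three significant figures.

Net gain = (−23.6) + (−13.5) = -37.1 dB.
Voltage ratio = 10^(-37.1/20) = 0.0140.

0.0140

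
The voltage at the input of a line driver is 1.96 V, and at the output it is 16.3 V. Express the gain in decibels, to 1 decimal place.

18.4 dB

Voltage is an amplitude quantity, so gain = 20·log₁₀(V_out/V_in).
20·log₁₀(16.3/1.96) = 20·log₁₀(8.316) = 18.4 dB.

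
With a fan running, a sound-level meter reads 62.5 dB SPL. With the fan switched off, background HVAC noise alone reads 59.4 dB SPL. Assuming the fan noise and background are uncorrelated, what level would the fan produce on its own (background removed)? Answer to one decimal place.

Subtract intensities: L_src = 10·log₁₀(10^(L_total/10) − 10^(L_bg/10)).
L_src = 10·log₁₀(10^(62.5/10) − 10^(59.4/10)) = 10·log₁₀(907300) = 59.6 dB SPL.

59.6 dB SPL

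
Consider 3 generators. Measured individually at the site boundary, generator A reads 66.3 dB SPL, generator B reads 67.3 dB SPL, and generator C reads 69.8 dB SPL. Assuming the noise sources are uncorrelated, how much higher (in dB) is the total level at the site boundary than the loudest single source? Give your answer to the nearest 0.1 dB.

Add the sources as powers (linear), then convert back to dB:
L_total = 10·log₁₀(10^(66.3/10) + 10^(67.3/10) + 10^(69.8/10)) = 72.83 dB SPL.
Excess over the loudest (69.8 dB): 72.83 − 69.8 = 3.0 dB.

3.0 dB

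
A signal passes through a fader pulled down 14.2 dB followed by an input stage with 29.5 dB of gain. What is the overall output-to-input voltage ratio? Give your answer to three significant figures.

Net gain = (−14.2) + 29.5 = 15.3 dB.
Voltage ratio = 10^(15.3/20) = 5.82.

5.82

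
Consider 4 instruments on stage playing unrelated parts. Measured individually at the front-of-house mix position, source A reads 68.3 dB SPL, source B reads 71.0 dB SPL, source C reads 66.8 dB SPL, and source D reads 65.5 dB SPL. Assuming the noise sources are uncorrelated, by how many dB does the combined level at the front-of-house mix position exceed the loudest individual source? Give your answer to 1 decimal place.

Add the sources as powers (linear), then convert back to dB:
L_total = 10·log₁₀(10^(68.3/10) + 10^(71.0/10) + 10^(66.8/10) + 10^(65.5/10)) = 74.42 dB SPL.
Excess over the loudest (71.0 dB): 74.42 − 71.0 = 3.4 dB.

3.4 dB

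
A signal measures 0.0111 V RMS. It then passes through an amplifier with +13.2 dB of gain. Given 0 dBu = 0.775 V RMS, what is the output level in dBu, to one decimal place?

Input level: 20·log₁₀(0.0111/0.775) = -36.88 dBu.
Output: -36.88 + 13.2 = -23.7 dBu.

-23.7 dBu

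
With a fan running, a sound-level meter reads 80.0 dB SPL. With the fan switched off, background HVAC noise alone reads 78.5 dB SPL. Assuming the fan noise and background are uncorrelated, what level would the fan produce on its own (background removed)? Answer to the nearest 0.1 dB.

74.7 dB SPL

Background correction is a power subtraction:
L_src = 10·log₁₀(10^(80.0/10) − 10^(78.5/10)) = 10·log₁₀(29210000) = 74.7 dB SPL.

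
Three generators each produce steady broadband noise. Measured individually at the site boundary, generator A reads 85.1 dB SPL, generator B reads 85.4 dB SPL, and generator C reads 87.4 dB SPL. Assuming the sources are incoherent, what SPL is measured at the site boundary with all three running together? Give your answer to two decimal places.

Uncorrelated sources add in intensity (power), not in dB.
L_total = 10·log₁₀(10^(85.1/10) + 10^(85.4/10) + 10^(87.4/10)) = 10·log₁₀(1220000000) = 90.86 dB SPL.

90.86 dB SPL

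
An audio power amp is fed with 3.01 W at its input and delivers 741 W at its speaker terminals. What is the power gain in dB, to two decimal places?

For a power ratio, dB = 10·log₁₀(P₂/P₁).
10·log₁₀(741/3.01) = 10·log₁₀(246.2) = 23.91 dB.

23.91 dB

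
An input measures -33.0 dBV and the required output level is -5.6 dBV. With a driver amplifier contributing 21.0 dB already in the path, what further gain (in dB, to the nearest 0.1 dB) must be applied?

The required make-up gain is the shortfall in the dB sum.
G = -5.6 − (-33.0) − 21.0 = 6.4 dB.

6.4 dB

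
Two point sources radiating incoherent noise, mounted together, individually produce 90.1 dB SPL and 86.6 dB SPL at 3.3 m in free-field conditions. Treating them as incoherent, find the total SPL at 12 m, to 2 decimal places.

80.49 dB SPL

Combined at 3.3 m: 10·log₁₀(10^(90.1/10)+10^(86.6/10)) = 91.704 dB SPL.
Then apply −20·log₁₀(12/3.3) = -11.213 dB → 80.49 dB SPL.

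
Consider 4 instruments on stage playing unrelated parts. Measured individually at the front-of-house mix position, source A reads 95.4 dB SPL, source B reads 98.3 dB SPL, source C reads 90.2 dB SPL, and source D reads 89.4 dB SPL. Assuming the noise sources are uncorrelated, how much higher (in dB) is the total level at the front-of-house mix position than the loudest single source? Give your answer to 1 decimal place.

2.5 dB

Add the sources as powers (linear), then convert back to dB:
L_total = 10·log₁₀(10^(95.4/10) + 10^(98.3/10) + 10^(90.2/10) + 10^(89.4/10)) = 100.84 dB SPL.
Excess over the loudest (98.3 dB): 100.84 − 98.3 = 2.5 dB.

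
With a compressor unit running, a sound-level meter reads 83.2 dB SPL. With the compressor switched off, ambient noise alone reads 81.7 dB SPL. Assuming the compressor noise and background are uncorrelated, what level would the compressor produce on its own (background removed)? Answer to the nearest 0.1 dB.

77.9 dB SPL

Background correction is a power subtraction:
L_src = 10·log₁₀(10^(83.2/10) − 10^(81.7/10)) = 10·log₁₀(61020000) = 77.9 dB SPL.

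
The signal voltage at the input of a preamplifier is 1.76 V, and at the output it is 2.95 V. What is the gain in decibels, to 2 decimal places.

4.49 dB

For a voltage ratio, dB = 20·log₁₀(V₂/V₁).
20·log₁₀(2.95/1.76) = 20·log₁₀(1.676) = 4.49 dB.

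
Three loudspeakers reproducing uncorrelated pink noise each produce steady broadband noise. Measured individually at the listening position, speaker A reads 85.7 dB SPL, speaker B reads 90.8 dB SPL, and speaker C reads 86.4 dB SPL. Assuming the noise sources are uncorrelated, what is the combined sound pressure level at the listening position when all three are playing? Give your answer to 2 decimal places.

93.03 dB SPL

Uncorrelated sources add in intensity (power), not in dB.
L_total = 10·log₁₀(10^(85.7/10) + 10^(90.8/10) + 10^(86.4/10)) = 10·log₁₀(2010000000) = 93.03 dB SPL.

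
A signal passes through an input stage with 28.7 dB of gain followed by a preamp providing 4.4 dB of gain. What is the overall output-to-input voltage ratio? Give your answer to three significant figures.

Net gain = 28.7 + 4.4 = 33.1 dB.
Voltage ratio = 10^(33.1/20) = 45.2.

45.2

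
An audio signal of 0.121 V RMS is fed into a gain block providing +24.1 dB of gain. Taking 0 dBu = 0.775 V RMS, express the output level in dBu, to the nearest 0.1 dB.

+8.0 dBu

Input level: 20·log₁₀(0.121/0.775) = -16.13 dBu.
Output: -16.13 + 24.1 = +8.0 dBu.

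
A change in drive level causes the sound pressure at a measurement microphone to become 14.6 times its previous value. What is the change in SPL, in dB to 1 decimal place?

SPL change from a pressure ratio uses the 20·log₁₀ form:
20·log₁₀(14.6) = 23.3 dB.

23.3 dB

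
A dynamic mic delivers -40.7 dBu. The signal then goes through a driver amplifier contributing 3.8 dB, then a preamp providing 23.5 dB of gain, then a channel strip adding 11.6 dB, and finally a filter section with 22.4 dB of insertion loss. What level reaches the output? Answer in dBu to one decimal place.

-24.2 dBu

Gain stages sum in dB:
-40.7 + 3.8 + 23.5 + 11.6 − 22.4 = -24.2 dBu.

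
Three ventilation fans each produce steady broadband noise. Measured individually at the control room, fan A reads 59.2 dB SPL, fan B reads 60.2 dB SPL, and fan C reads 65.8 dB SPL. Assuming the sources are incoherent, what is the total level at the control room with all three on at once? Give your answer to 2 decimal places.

67.54 dB SPL

Uncorrelated sources add in intensity (power), not in dB.
L_total = 10·log₁₀(10^(59.2/10) + 10^(60.2/10) + 10^(65.8/10)) = 10·log₁₀(5681000) = 67.54 dB SPL.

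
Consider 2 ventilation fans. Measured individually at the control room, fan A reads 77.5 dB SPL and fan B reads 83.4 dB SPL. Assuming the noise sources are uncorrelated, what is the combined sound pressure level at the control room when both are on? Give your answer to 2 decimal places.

84.39 dB SPL

Incoherent sources sum as intensities:
L_total = 10·log₁₀(10^(77.5/10) + 10^(83.4/10)) = 10·log₁₀(275000000) = 84.39 dB SPL.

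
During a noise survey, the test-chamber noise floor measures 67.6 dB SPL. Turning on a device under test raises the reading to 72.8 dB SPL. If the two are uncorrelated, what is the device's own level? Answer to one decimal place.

71.2 dB SPL

Background correction is a power subtraction:
L_src = 10·log₁₀(10^(72.8/10) − 10^(67.6/10)) = 10·log₁₀(13300000) = 71.2 dB SPL.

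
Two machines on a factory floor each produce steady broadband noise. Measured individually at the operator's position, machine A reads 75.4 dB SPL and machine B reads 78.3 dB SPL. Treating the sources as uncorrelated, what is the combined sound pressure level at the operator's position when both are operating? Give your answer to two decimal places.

Add the sources as powers (linear), then convert back to dB:
L_total = 10·log₁₀(10^(75.4/10) + 10^(78.3/10)) = 10·log₁₀(102300000) = 80.10 dB SPL.

80.10 dB SPL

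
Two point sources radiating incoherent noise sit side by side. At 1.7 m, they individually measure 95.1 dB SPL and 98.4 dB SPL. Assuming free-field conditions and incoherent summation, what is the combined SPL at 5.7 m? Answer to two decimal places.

Combined at 1.7 m: 10·log₁₀(10^(95.1/10)+10^(98.4/10)) = 100.066 dB SPL.
Then apply −20·log₁₀(5.7/1.7) = -10.509 dB → 89.56 dB SPL.

89.56 dB SPL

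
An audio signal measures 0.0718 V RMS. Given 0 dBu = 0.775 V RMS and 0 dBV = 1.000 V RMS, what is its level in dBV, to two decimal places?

dBV = 20·log₁₀(V / 1.000 V).
20·log₁₀(0.0718/1.000) = -22.88 dBV.

-22.88 dBV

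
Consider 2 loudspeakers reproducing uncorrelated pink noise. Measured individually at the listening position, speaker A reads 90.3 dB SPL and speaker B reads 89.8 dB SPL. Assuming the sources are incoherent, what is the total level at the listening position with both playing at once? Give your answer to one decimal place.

93.1 dB SPL

Incoherent sources sum as intensities:
L_total = 10·log₁₀(10^(90.3/10) + 10^(89.8/10)) = 10·log₁₀(2027000000) = 93.1 dB SPL.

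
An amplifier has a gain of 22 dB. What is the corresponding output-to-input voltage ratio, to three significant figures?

12.6

Voltage ratio = 10^(dB/20).
10^(22/20) = 10^(1.100) = 12.6.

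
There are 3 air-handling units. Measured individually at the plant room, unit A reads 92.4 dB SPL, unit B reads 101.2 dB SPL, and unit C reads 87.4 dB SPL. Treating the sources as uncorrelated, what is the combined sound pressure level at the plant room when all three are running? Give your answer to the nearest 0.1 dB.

Incoherent sources sum as intensities:
L_total = 10·log₁₀(10^(92.4/10) + 10^(101.2/10) + 10^(87.4/10)) = 10·log₁₀(15470000000) = 101.9 dB SPL.

101.9 dB SPL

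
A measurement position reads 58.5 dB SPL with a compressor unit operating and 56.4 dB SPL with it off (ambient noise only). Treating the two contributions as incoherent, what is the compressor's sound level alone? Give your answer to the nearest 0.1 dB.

Background correction is a power subtraction:
L_src = 10·log₁₀(10^(58.5/10) − 10^(56.4/10)) = 10·log₁₀(271400) = 54.3 dB SPL.

54.3 dB SPL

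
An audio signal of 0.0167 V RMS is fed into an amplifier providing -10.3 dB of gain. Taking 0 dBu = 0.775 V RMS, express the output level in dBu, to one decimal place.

-43.6 dBu

Input level: 20·log₁₀(0.0167/0.775) = -33.33 dBu.
Output: -33.33 − 10.3 = -43.6 dBu.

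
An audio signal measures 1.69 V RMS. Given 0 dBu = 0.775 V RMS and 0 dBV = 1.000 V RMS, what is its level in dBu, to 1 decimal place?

+6.8 dBu

dBu = 20·log₁₀(V / 0.775 V).
20·log₁₀(1.69/0.775) = +6.8 dBu.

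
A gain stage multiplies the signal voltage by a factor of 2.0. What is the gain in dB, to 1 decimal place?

Voltage is an amplitude quantity, so gain = 20·log₁₀(V_out/V_in).
20·log₁₀(2.0) = 6.0 dB.

6.0 dB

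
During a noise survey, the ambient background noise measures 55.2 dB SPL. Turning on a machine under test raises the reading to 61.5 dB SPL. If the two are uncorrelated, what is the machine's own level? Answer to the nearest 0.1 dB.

60.3 dB SPL

Subtract intensities: L_src = 10·log₁₀(10^(L_total/10) − 10^(L_bg/10)).
L_src = 10·log₁₀(10^(61.5/10) − 10^(55.2/10)) = 10·log₁₀(1081000) = 60.3 dB SPL.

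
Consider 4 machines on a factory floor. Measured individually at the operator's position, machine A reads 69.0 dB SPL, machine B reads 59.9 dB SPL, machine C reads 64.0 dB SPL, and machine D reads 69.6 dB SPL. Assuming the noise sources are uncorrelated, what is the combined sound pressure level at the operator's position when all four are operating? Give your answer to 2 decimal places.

Add the sources as powers (linear), then convert back to dB:
L_total = 10·log₁₀(10^(69.0/10) + 10^(59.9/10) + 10^(64.0/10) + 10^(69.6/10)) = 10·log₁₀(20550000) = 73.13 dB SPL.

73.13 dB SPL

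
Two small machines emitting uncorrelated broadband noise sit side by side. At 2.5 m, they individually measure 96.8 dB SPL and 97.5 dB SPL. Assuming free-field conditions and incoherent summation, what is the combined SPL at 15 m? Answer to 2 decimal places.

Combined at 2.5 m: 10·log₁₀(10^(96.8/10)+10^(97.5/10)) = 100.174 dB SPL.
Then apply −20·log₁₀(15/2.5) = -15.563 dB → 84.61 dB SPL.

84.61 dB SPL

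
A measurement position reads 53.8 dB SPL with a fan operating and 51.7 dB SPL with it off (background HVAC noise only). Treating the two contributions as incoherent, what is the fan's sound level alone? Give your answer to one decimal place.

49.6 dB SPL

Background correction is a power subtraction:
L_src = 10·log₁₀(10^(53.8/10) − 10^(51.7/10)) = 10·log₁₀(91970) = 49.6 dB SPL.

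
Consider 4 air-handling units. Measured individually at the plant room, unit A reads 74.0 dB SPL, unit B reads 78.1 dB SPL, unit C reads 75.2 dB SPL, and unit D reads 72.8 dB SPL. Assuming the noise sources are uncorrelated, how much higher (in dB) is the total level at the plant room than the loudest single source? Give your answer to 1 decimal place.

3.4 dB

Incoherent sources sum as intensities:
L_total = 10·log₁₀(10^(74.0/10) + 10^(78.1/10) + 10^(75.2/10) + 10^(72.8/10)) = 81.52 dB SPL.
Excess over the loudest (78.1 dB): 81.52 − 78.1 = 3.4 dB.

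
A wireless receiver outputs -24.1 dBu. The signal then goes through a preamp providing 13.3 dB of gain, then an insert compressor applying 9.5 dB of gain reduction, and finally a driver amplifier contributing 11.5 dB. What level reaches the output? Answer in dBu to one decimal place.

In dB, series stages simply add:
-24.1 + 13.3 − 9.5 + 11.5 = -8.8 dBu.

-8.8 dBu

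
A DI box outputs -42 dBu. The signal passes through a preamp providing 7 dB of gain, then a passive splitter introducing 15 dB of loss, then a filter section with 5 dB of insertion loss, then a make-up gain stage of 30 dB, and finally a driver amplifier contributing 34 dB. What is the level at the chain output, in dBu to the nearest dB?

+9 dBu

Gain stages sum in dB:
-42 + 7 − 15 − 5 + 30 + 34 = +9 dBu.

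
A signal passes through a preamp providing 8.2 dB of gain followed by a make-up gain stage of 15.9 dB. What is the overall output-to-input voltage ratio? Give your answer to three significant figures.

Net gain = 8.2 + 15.9 = 24.1 dB.
Voltage ratio = 10^(24.1/20) = 16.0.

16.0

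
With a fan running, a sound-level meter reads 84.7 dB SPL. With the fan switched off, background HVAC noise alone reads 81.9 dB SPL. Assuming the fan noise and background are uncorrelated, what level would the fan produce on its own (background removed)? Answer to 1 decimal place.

Background correction is a power subtraction:
L_src = 10·log₁₀(10^(84.7/10) − 10^(81.9/10)) = 10·log₁₀(140200000) = 81.5 dB SPL.

81.5 dB SPL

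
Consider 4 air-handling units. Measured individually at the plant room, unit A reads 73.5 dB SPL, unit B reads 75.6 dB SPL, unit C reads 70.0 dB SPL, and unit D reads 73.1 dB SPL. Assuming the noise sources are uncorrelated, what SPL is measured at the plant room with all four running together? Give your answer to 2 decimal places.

79.50 dB SPL

Add the sources as powers (linear), then convert back to dB:
L_total = 10·log₁₀(10^(73.5/10) + 10^(75.6/10) + 10^(70.0/10) + 10^(73.1/10)) = 10·log₁₀(89110000) = 79.50 dB SPL.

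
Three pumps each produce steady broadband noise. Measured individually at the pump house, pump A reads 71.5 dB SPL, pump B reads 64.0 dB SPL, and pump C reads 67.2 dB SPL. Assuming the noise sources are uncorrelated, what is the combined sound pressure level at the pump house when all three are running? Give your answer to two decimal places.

Add the sources as powers (linear), then convert back to dB:
L_total = 10·log₁₀(10^(71.5/10) + 10^(64.0/10) + 10^(67.2/10)) = 10·log₁₀(21890000) = 73.40 dB SPL.

73.40 dB SPL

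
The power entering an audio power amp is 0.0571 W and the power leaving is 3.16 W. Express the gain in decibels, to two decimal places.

Power ratio → dB uses the 10·log₁₀ form:
10·log₁₀(3.16/0.0571) = 10·log₁₀(55.34) = 17.43 dB.

17.43 dB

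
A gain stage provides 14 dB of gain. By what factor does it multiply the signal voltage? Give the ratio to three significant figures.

5.01

Voltage ratio = 10^(dB/20).
10^(14/20) = 10^(0.7000) = 5.01.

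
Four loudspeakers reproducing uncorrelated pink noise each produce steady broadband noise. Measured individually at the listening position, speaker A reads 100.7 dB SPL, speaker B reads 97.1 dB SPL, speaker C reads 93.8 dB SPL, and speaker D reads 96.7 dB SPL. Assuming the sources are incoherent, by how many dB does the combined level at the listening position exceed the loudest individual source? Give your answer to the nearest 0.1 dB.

3.1 dB

Uncorrelated sources add in intensity (power), not in dB.
L_total = 10·log₁₀(10^(100.7/10) + 10^(97.1/10) + 10^(93.8/10) + 10^(96.7/10)) = 103.79 dB SPL.
Excess over the loudest (100.7 dB): 103.79 − 100.7 = 3.1 dB.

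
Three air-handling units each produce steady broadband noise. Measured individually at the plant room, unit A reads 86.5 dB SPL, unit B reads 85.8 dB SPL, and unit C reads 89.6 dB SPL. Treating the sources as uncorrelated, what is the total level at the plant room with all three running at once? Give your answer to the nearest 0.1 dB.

Incoherent sources sum as intensities:
L_total = 10·log₁₀(10^(86.5/10) + 10^(85.8/10) + 10^(89.6/10)) = 10·log₁₀(1739000000) = 92.4 dB SPL.

92.4 dB SPL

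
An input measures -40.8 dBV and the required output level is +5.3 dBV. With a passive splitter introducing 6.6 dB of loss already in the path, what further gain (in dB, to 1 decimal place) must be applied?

52.7 dB

The required make-up gain is the shortfall in the dB sum.
G = +5.3 − (-40.8) + 6.6 = 52.7 dB.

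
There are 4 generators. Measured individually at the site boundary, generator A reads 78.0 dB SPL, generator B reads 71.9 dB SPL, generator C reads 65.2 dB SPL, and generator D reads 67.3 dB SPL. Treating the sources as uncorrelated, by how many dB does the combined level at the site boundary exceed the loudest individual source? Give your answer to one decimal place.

Uncorrelated sources add in intensity (power), not in dB.
L_total = 10·log₁₀(10^(78.0/10) + 10^(71.9/10) + 10^(65.2/10) + 10^(67.3/10)) = 79.41 dB SPL.
Excess over the loudest (78.0 dB): 79.41 − 78.0 = 1.4 dB.

1.4 dB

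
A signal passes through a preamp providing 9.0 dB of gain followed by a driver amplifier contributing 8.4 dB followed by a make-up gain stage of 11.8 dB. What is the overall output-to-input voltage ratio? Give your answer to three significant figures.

28.8

Net gain = 9.0 + 8.4 + 11.8 = 29.2 dB.
Voltage ratio = 10^(29.2/20) = 28.8.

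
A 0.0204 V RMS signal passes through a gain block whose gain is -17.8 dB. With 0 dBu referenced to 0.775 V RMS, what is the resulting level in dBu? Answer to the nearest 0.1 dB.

-49.4 dBu

Input level: 20·log₁₀(0.0204/0.775) = -31.59 dBu.
Output: -31.59 − 17.8 = -49.4 dBu.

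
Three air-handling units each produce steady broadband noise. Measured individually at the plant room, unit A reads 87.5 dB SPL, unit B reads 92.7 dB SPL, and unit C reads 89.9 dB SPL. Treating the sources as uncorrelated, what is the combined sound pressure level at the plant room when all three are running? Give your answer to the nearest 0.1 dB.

Incoherent sources sum as intensities:
L_total = 10·log₁₀(10^(87.5/10) + 10^(92.7/10) + 10^(89.9/10)) = 10·log₁₀(3402000000) = 95.3 dB SPL.

95.3 dB SPL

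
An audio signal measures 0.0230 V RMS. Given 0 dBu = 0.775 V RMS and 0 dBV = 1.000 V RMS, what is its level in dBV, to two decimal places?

-32.77 dBV

dBV = 20·log₁₀(V / 1.000 V).
20·log₁₀(0.0230/1.000) = -32.77 dBV.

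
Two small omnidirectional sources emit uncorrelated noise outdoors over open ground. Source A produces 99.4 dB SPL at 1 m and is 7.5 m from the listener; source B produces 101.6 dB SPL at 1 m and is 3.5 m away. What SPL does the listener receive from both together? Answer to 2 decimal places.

At the listener: L_A = 99.4 − 20·log₁₀(7.5) = 81.899 dB; L_B = 101.6 − 20·log₁₀(3.5) = 90.719 dB.
Combined: 10·log₁₀(10^(81.899/10)+10^(90.719/10)) = 91.25 dB SPL.

91.25 dB SPL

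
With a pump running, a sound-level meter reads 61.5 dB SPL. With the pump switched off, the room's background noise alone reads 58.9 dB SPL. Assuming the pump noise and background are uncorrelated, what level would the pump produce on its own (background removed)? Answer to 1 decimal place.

58.0 dB SPL

Subtract intensities: L_src = 10·log₁₀(10^(L_total/10) − 10^(L_bg/10)).
L_src = 10·log₁₀(10^(61.5/10) − 10^(58.9/10)) = 10·log₁₀(636300) = 58.0 dB SPL.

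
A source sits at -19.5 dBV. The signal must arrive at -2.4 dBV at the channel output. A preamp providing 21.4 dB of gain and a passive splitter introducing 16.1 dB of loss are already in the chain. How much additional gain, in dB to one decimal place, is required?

11.8 dB

The required make-up gain is the shortfall in the dB sum.
G = -2.4 − (-19.5) − 21.4 + 16.1 = 11.8 dB.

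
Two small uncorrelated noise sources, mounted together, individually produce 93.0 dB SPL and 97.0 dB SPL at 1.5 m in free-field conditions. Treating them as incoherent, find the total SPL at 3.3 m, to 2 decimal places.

Combined at 1.5 m: 10·log₁₀(10^(93.0/10)+10^(97.0/10)) = 98.455 dB SPL.
Then apply −20·log₁₀(3.3/1.5) = -6.848 dB → 91.61 dB SPL.

91.61 dB SPL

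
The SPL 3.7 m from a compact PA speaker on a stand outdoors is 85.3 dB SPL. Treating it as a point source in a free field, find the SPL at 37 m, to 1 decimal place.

65.3 dB SPL

Inverse-square spreading gives ΔL = −20·log₁₀(d₂/d₁).
ΔL = −20·log₁₀(37/3.7) = -20.00 dB, so L₂ = 85.3 + (-20.00) = 65.3 dB SPL.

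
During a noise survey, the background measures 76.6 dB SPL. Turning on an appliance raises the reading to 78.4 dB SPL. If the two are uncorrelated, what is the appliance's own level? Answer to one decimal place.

Background correction is a power subtraction:
L_src = 10·log₁₀(10^(78.4/10) − 10^(76.6/10)) = 10·log₁₀(23470000) = 73.7 dB SPL.

73.7 dB SPL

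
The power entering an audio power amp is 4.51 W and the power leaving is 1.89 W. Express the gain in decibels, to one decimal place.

For a power ratio, dB = 10·log₁₀(P₂/P₁).
10·log₁₀(1.89/4.51) = 10·log₁₀(0.4191) = -3.8 dB.

-3.8 dB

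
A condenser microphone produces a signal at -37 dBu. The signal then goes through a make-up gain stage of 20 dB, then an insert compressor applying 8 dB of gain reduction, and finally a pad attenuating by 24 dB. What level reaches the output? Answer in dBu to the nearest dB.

-49 dBu

Gain stages sum in dB:
-37 + 20 − 8 − 24 = -49 dBu.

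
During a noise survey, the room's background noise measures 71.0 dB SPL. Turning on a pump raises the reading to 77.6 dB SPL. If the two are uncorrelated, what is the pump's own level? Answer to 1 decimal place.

Subtract intensities: L_src = 10·log₁₀(10^(L_total/10) − 10^(L_bg/10)).
L_src = 10·log₁₀(10^(77.6/10) − 10^(71.0/10)) = 10·log₁₀(44950000) = 76.5 dB SPL.

76.5 dB SPL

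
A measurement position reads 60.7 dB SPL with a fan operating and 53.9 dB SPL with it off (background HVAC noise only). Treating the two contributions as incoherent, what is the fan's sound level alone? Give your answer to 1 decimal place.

59.7 dB SPL

Remove the background by subtracting linear intensities:
L_src = 10·log₁₀(10^(60.7/10) − 10^(53.9/10)) = 10·log₁₀(929400) = 59.7 dB SPL.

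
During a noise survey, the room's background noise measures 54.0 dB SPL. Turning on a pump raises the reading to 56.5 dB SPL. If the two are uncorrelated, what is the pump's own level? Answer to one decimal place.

Background correction is a power subtraction:
L_src = 10·log₁₀(10^(56.5/10) − 10^(54.0/10)) = 10·log₁₀(195500) = 52.9 dB SPL.

52.9 dB SPL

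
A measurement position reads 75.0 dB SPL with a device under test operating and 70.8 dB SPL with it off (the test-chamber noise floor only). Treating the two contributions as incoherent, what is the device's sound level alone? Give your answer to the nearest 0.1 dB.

Subtract intensities: L_src = 10·log₁₀(10^(L_total/10) − 10^(L_bg/10)).
L_src = 10·log₁₀(10^(75.0/10) − 10^(70.8/10)) = 10·log₁₀(19600000) = 72.9 dB SPL.

72.9 dB SPL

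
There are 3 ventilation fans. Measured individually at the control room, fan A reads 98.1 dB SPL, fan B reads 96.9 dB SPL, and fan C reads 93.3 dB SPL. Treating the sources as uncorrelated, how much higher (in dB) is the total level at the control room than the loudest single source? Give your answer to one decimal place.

3.2 dB

Uncorrelated sources add in intensity (power), not in dB.
L_total = 10·log₁₀(10^(98.1/10) + 10^(96.9/10) + 10^(93.3/10)) = 101.30 dB SPL.
Excess over the loudest (98.1 dB): 101.30 − 98.1 = 3.2 dB.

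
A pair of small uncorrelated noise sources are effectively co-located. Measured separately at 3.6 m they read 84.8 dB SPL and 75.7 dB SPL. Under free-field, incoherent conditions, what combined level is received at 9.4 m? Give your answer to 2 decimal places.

Combined at 3.6 m: 10·log₁₀(10^(84.8/10)+10^(75.7/10)) = 85.304 dB SPL.
Then apply −20·log₁₀(9.4/3.6) = -8.337 dB → 76.97 dB SPL.

76.97 dB SPL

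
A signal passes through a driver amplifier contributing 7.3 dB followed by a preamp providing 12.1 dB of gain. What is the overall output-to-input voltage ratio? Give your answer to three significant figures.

9.33

Net gain = 7.3 + 12.1 = 19.4 dB.
Voltage ratio = 10^(19.4/20) = 9.33.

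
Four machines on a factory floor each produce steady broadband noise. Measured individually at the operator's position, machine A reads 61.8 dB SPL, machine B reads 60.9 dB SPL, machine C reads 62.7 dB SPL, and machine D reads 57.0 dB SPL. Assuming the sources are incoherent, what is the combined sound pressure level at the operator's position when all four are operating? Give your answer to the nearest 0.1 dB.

67.1 dB SPL

Uncorrelated sources add in intensity (power), not in dB.
L_total = 10·log₁₀(10^(61.8/10) + 10^(60.9/10) + 10^(62.7/10) + 10^(57.0/10)) = 10·log₁₀(5107000) = 67.1 dB SPL.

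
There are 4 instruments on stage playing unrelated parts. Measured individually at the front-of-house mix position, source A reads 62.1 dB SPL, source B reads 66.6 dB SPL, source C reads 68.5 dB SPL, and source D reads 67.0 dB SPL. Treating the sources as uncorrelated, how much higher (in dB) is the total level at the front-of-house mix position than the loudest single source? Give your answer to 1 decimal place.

Add the sources as powers (linear), then convert back to dB:
L_total = 10·log₁₀(10^(62.1/10) + 10^(66.6/10) + 10^(68.5/10) + 10^(67.0/10)) = 72.62 dB SPL.
Excess over the loudest (68.5 dB): 72.62 − 68.5 = 4.1 dB.

4.1 dB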